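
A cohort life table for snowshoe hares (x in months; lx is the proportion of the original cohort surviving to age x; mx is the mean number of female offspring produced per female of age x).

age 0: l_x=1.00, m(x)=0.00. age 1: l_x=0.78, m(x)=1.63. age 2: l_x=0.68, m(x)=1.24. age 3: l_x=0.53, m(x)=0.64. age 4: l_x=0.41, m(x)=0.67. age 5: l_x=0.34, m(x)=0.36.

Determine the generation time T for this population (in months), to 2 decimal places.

1.99

lx·mx: 0, 1.2714, 0.8432, 0.3392, 0.2747, 0.1224 → R0 = 2.8509
x·lx·mx: 0, 1.2714, 1.6864, 1.0176, 1.0988, 0.612 → Σ = 5.6862
T = 5.6862 / 2.8509 = 1.994528… → 1.99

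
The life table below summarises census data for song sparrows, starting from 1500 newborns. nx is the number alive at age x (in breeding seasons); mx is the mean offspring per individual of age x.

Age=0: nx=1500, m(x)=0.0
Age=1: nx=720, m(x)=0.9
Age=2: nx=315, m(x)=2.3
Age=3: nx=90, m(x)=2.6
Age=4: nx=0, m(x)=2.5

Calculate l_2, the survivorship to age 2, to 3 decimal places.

0.210

l_2 = n_2/n_0 = 315/1500 = 0.21 → 0.210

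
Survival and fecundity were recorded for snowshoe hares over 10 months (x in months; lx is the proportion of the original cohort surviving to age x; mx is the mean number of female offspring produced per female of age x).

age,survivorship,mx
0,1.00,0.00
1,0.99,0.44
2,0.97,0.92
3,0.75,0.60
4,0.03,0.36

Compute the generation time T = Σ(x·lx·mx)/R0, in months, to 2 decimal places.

2.02

lx·mx: 0, 0.4356, 0.8924, 0.45, 0.0108 → R0 = 1.7888
x·lx·mx: 0, 0.4356, 1.7848, 1.35, 0.0432 → Σ = 3.6136
T = 3.6136 / 1.7888 = 2.020125… → 2.02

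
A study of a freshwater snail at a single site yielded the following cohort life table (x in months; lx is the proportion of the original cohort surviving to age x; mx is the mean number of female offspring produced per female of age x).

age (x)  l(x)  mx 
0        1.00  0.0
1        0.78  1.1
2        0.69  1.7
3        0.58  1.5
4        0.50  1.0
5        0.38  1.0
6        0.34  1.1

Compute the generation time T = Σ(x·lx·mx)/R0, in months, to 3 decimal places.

2.878

lx·mx: 0, 0.858, 1.173, 0.87, 0.5, 0.38, 0.374 → R0 = 4.155
x·lx·mx: 0, 0.858, 2.346, 2.61, 2, 1.9, 2.244 → Σ = 11.958
T = 11.958 / 4.155 = 2.877978… → 2.878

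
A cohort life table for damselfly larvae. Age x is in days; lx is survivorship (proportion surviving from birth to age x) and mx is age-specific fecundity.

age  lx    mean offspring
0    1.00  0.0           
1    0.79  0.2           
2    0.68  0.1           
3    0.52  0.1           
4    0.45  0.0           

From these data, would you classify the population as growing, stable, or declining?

R0 = Σ lx·mx = 0 + 0.158 + 0.068 + 0.052 + 0 = 0.278
R0 < 1, so the population is declining.

declining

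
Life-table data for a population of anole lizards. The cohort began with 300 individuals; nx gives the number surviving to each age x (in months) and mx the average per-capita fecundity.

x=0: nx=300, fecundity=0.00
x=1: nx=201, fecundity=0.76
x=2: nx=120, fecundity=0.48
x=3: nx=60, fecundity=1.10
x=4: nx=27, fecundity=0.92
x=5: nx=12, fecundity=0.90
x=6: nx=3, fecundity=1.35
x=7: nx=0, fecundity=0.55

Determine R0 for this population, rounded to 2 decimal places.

1.05

lx = nx/n0 = nx/300: 1, 0.67, 0.4, 0.2, 0.09, 0.04, 0.01, 0
lx·mx by age: 0, 0.5092, 0.192, 0.22, 0.0828, 0.036, 0.0135, 0
R0 = Σ lx·mx = 1.0535 → 1.05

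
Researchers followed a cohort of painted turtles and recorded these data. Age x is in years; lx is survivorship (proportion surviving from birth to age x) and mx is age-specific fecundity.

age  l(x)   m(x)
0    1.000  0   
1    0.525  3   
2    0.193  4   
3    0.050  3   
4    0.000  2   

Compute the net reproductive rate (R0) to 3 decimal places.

2.497

lx·mx by age: 0, 1.575, 0.772, 0.15, 0
R0 = Σ lx·mx = 2.497 → 2.497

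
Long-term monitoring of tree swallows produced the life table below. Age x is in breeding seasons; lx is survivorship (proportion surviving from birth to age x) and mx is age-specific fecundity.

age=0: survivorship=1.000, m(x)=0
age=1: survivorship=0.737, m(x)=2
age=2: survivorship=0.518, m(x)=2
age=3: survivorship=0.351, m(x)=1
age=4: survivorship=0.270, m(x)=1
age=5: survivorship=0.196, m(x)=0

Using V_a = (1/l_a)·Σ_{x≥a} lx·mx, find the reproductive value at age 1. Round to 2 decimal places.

lx·mx for x ≥ 1: 1.474, 1.036, 0.351, 0.27, 0 → sum = 3.131
V_1 = 3.131 / l_1 = 3.131 / 0.737 = 4.248304… → 4.25

4.25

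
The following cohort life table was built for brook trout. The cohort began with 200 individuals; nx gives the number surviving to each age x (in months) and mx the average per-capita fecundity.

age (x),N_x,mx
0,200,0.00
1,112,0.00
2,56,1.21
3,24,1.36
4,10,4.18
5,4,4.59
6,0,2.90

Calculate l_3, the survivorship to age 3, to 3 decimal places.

0.120

l_3 = n_3/n_0 = 24/200 = 0.12 → 0.120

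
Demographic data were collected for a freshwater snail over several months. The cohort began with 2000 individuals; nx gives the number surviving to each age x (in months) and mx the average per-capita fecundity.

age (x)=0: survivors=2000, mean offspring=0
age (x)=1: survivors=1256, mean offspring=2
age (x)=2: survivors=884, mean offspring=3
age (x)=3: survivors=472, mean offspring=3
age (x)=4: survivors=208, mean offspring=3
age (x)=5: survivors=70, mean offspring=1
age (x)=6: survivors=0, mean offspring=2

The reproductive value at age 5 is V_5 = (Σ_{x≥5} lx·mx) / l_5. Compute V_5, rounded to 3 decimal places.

lx = nx/n0 = nx/2000: 1, 0.628, 0.442, 0.236, 0.104, 0.035, 0
lx·mx for x ≥ 5: 0.035, 0 → sum = 0.035
V_5 = 0.035 / l_5 = 0.035 / 0.035 = 1 → 1.000

1.000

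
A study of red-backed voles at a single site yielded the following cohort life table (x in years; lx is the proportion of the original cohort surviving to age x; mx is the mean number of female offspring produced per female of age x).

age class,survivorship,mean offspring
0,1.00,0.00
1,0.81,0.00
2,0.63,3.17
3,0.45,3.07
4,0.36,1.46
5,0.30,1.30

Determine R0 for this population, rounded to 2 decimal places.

4.29

lx·mx by age: 0, 0, 1.9971, 1.3815, 0.5256, 0.39
R0 = Σ lx·mx = 4.2942 → 4.29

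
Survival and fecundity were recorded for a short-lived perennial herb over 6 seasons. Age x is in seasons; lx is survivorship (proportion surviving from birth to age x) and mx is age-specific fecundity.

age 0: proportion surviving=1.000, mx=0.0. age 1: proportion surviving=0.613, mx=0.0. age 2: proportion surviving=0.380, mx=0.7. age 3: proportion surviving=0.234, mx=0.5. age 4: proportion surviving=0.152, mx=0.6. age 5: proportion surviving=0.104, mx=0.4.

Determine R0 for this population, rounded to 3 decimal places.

0.516

lx·mx by age: 0, 0, 0.266, 0.117, 0.0912, 0.0416
R0 = Σ lx·mx = 0.5158 → 0.516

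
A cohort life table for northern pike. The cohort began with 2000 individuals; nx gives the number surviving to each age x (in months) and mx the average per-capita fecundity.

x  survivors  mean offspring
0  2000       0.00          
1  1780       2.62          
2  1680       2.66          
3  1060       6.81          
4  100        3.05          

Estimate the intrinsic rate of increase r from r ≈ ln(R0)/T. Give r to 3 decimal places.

lx = nx/n0 = nx/2000: 1, 0.89, 0.84, 0.53, 0.05
R0 = Σ lx·mx = 0 + 2.3318 + 2.2344 + 3.6093 + 0.1525 = 8.328
Σ x·lx·mx = 18.2385; T = 18.2385/8.328 = 2.19002…
r ≈ ln(R0)/T = ln(8.328)/2.19002… = 0.96785… → 0.968

0.968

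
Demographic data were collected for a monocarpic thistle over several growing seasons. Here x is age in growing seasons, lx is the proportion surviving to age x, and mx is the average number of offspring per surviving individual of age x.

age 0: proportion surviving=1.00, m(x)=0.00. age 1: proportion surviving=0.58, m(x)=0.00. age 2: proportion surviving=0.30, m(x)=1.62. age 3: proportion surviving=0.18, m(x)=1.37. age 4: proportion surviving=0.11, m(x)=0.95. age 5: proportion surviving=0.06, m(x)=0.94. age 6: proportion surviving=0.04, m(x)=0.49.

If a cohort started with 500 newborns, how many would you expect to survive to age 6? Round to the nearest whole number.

Expected survivors = N0 · l_6 = 500 × 0.04 = 20 → 20

20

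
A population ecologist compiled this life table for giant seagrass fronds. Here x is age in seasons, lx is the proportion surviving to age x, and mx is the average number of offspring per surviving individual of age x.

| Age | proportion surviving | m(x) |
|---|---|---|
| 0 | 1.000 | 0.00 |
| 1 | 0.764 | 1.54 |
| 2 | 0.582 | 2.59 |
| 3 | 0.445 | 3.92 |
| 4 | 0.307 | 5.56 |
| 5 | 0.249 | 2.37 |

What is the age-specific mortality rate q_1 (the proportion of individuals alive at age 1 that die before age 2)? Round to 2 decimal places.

0.24

q_1 = (l_1 − l_2) / l_1 = (0.764 − 0.582) / 0.764
     = 0.182 / 0.764 = 0.23822… → 0.24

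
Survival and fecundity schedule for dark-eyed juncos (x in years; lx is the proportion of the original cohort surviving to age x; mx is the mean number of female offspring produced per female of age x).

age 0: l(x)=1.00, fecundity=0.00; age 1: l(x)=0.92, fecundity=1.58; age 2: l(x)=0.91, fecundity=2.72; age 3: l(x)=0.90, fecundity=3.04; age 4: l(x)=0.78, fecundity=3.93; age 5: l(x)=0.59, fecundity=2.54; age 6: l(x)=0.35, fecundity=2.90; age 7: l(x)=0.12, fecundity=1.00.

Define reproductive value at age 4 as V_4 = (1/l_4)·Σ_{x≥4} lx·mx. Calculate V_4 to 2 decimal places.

lx·mx for x ≥ 4: 3.0654, 1.4986, 1.015, 0.12 → sum = 5.699
V_4 = 5.699 / l_4 = 5.699 / 0.78 = 7.30641… → 7.31

7.31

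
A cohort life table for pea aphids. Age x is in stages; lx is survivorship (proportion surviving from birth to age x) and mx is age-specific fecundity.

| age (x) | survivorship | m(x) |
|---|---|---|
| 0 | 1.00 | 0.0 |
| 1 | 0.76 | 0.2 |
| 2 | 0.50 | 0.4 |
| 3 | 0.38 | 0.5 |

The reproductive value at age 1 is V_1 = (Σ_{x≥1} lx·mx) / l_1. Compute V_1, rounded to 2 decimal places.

lx·mx for x ≥ 1: 0.152, 0.2, 0.19 → sum = 0.542
V_1 = 0.542 / l_1 = 0.542 / 0.76 = 0.713158… → 0.71

0.71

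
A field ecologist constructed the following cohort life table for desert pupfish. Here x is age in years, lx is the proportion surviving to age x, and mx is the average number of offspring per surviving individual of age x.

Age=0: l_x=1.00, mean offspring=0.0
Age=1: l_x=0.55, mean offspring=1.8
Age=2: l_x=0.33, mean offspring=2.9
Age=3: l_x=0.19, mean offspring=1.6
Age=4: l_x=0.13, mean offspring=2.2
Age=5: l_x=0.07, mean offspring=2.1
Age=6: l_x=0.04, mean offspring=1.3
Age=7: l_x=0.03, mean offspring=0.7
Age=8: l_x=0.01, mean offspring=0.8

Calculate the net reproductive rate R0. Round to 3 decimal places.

2.765

lx·mx by age: 0, 0.99, 0.957, 0.304, 0.286, 0.147, 0.052, 0.021, 0.008
R0 = Σ lx·mx = 2.765 → 2.765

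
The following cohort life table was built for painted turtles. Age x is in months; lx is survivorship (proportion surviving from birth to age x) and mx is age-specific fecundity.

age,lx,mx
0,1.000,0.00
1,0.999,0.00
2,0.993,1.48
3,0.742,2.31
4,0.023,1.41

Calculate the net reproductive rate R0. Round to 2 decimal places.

lx·mx by age: 0, 0, 1.46964, 1.71402, 0.03243
R0 = Σ lx·mx = 3.21609 → 3.22

3.22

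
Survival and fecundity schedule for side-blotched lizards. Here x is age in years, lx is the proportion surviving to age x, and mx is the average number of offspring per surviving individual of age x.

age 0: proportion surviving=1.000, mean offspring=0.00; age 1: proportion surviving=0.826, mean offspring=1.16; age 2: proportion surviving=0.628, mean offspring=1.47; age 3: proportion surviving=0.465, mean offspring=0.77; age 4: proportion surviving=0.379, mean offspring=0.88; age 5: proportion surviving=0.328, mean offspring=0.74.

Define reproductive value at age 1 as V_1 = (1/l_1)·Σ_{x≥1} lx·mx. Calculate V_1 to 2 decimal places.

3.41

lx·mx for x ≥ 1: 0.95816, 0.92316, 0.35805, 0.33352, 0.24272 → sum = 2.81561
V_1 = 2.81561 / l_1 = 2.81561 / 0.826 = 3.408729… → 3.41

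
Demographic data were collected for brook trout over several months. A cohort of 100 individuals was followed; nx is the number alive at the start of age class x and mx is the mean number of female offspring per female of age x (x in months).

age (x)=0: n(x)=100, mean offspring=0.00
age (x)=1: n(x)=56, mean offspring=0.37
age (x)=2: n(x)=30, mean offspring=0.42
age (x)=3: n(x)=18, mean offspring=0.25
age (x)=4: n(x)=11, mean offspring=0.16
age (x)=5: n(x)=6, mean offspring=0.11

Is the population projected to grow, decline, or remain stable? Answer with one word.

lx = nx/n0 = nx/100: 1, 0.56, 0.3, 0.18, 0.11, 0.06
R0 = Σ lx·mx = 0 + 0.2072 + 0.126 + 0.045 + 0.0176 + 0.0066 = 0.4024
R0 < 1, so the population is declining.

declining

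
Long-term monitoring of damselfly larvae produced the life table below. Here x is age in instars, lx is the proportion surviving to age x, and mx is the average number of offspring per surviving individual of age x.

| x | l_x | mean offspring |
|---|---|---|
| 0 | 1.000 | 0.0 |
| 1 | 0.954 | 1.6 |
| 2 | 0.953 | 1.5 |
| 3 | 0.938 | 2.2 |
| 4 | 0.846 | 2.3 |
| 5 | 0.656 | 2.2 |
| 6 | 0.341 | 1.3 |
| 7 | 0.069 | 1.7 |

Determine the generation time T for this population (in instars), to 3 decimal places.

3.240

lx·mx: 0, 1.5264, 1.4295, 2.0636, 1.9458, 1.4432, 0.4433, 0.1173 → R0 = 8.9691
x·lx·mx: 0, 1.5264, 2.859, 6.1908, 7.7832, 7.216, 2.6598, 0.8211 → Σ = 29.0563
T = 29.0563 / 8.9691 = 3.2396… → 3.240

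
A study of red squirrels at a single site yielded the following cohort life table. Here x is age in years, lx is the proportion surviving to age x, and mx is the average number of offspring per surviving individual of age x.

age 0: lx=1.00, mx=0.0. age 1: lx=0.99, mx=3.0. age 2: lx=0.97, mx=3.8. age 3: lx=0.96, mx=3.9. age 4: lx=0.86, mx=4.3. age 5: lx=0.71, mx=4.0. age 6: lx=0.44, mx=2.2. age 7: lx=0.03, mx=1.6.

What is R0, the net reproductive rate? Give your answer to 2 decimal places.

17.95

lx·mx by age: 0, 2.97, 3.686, 3.744, 3.698, 2.84, 0.968, 0.048
R0 = Σ lx·mx = 17.954 → 17.95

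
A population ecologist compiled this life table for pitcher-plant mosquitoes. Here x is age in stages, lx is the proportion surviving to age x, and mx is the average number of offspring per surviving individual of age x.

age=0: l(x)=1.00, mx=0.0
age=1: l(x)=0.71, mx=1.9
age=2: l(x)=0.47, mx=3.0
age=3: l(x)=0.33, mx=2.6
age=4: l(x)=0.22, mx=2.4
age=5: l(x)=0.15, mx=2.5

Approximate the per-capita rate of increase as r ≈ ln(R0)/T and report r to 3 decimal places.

0.635

R0 = Σ lx·mx = 0 + 1.349 + 1.41 + 0.858 + 0.528 + 0.375 = 4.52
Σ x·lx·mx = 10.73; T = 10.73/4.52 = 2.37389…
r ≈ ln(R0)/T = ln(4.52)/2.37389… = 0.63546… → 0.635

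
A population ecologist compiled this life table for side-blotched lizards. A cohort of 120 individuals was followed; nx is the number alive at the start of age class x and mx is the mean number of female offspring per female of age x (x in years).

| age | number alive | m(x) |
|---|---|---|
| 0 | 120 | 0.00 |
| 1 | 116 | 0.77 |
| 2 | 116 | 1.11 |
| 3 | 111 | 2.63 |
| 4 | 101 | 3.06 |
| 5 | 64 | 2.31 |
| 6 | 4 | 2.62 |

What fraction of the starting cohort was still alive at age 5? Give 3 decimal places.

0.533

l_5 = n_5/n_0 = 64/120 = 0.533333… → 0.533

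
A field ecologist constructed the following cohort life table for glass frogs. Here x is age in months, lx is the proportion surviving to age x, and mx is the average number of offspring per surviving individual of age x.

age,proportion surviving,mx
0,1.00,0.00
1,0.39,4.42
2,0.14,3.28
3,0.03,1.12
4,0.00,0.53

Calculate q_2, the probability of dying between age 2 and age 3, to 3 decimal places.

q_2 = (l_2 − l_3) / l_2 = (0.14 − 0.03) / 0.14
     = 0.11 / 0.14 = 0.785714… → 0.786

0.786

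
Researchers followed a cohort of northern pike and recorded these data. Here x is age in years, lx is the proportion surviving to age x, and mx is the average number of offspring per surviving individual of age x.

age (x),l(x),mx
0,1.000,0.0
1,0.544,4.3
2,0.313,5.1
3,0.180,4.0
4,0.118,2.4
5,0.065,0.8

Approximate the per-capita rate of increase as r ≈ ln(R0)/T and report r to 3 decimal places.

R0 = Σ lx·mx = 0 + 2.3392 + 1.5963 + 0.72 + 0.2832 + 0.052 = 4.9907
Σ x·lx·mx = 9.0846; T = 9.0846/4.9907 = 1.82031…
r ≈ ln(R0)/T = ln(4.9907)/1.82031… = 0.88314… → 0.883

0.883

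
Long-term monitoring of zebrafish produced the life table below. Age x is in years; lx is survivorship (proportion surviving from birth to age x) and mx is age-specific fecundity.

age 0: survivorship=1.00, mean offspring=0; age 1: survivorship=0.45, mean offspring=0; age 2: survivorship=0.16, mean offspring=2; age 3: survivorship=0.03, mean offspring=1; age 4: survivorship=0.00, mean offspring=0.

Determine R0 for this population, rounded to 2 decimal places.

lx·mx by age: 0, 0, 0.32, 0.03, 0
R0 = Σ lx·mx = 0.35 → 0.35

0.35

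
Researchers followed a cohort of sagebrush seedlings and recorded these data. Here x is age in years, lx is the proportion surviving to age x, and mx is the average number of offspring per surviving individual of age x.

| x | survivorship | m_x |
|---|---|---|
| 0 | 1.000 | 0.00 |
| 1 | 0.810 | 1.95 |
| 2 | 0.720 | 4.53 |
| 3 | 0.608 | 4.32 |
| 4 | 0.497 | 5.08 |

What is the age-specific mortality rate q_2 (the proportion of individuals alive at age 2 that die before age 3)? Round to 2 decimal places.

0.16

q_2 = (l_2 − l_3) / l_2 = (0.72 − 0.608) / 0.72
     = 0.112 / 0.72 = 0.155556… → 0.16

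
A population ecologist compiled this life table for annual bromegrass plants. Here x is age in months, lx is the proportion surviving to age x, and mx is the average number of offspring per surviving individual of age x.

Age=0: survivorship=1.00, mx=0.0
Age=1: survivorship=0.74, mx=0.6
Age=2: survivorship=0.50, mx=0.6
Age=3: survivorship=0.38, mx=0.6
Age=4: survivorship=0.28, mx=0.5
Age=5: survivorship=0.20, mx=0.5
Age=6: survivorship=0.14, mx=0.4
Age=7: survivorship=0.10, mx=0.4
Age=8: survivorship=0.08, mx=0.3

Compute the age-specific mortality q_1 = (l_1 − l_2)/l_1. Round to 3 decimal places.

q_1 = (l_1 − l_2) / l_1 = (0.74 − 0.5) / 0.74
     = 0.24 / 0.74 = 0.324324… → 0.324

0.324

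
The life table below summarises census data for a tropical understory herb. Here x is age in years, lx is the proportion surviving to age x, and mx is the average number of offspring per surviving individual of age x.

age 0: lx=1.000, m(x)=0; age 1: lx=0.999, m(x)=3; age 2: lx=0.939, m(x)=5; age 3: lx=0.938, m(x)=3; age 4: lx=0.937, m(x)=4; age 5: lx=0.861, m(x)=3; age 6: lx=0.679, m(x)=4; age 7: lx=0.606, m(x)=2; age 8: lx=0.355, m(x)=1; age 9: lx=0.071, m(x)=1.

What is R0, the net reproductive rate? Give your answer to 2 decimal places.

21.19

lx·mx by age: 0, 2.997, 4.695, 2.814, 3.748, 2.583, 2.716, 1.212, 0.355, 0.071
R0 = Σ lx·mx = 21.191 → 21.19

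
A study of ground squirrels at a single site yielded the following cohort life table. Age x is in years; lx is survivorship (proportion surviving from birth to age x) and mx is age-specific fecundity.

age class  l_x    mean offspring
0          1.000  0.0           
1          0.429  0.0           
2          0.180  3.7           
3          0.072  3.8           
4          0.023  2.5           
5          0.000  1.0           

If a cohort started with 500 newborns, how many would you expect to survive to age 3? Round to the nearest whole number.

Expected survivors = N0 · l_3 = 500 × 0.072 = 36 → 36

36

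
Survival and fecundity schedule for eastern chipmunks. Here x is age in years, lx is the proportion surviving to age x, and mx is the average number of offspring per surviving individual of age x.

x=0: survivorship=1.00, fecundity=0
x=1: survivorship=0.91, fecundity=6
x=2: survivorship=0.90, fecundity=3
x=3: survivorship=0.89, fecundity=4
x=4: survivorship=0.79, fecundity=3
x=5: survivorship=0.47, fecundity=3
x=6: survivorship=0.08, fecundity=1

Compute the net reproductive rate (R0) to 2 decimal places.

15.58

lx·mx by age: 0, 5.46, 2.7, 3.56, 2.37, 1.41, 0.08
R0 = Σ lx·mx = 15.58 → 15.58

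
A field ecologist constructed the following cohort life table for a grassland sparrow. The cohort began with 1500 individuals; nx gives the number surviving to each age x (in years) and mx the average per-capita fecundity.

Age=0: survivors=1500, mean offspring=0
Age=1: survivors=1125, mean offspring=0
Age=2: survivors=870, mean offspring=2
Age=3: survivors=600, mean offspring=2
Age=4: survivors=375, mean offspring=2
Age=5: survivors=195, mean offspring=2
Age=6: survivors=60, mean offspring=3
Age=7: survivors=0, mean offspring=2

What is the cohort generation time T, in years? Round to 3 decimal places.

3.077

lx = nx/n0 = nx/1500: 1, 0.75, 0.58, 0.4, 0.25, 0.13, 0.04, 0
lx·mx: 0, 0, 1.16, 0.8, 0.5, 0.26, 0.12, 0 → R0 = 2.84
x·lx·mx: 0, 0, 2.32, 2.4, 2, 1.3, 0.72, 0 → Σ = 8.74
T = 8.74 / 2.84 = 3.077465… → 3.077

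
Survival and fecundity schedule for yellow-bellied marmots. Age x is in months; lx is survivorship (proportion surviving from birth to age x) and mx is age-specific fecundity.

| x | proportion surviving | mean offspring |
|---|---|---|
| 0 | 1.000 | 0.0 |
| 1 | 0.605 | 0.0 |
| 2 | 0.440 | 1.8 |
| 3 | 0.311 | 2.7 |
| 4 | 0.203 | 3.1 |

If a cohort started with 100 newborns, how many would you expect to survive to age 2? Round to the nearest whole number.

44

Expected survivors = N0 · l_2 = 100 × 0.440 = 44 → 44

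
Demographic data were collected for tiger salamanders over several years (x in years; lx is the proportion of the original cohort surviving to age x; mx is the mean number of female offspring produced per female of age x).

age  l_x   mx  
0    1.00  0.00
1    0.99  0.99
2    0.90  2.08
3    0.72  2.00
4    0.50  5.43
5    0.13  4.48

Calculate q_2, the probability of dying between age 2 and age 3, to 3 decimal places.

q_2 = (l_2 − l_3) / l_2 = (0.9 − 0.72) / 0.9
     = 0.18 / 0.9 = 0.2 → 0.200

0.200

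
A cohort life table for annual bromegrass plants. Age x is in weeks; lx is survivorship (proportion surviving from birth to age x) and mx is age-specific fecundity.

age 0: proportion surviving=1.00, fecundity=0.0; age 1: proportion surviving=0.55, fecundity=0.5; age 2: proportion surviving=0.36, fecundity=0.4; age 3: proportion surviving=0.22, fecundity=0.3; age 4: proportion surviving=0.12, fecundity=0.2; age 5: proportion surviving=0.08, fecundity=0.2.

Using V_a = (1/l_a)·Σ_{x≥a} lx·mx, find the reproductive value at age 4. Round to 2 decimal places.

0.33

lx·mx for x ≥ 4: 0.024, 0.016 → sum = 0.04
V_4 = 0.04 / l_4 = 0.04 / 0.12 = 0.333333… → 0.33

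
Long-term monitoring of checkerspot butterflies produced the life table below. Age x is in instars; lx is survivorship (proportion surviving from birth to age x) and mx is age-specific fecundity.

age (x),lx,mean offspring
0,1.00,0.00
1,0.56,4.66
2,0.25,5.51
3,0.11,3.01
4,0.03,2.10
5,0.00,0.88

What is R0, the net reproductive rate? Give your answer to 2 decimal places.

lx·mx by age: 0, 2.6096, 1.3775, 0.3311, 0.063, 0
R0 = Σ lx·mx = 4.3812 → 4.38

4.38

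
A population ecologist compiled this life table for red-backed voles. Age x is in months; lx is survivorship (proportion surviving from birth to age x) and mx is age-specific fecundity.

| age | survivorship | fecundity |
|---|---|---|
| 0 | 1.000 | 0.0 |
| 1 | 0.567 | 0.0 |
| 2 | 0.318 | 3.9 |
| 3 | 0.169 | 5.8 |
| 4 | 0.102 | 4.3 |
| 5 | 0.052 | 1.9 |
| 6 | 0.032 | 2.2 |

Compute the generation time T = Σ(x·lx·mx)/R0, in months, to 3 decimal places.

lx·mx: 0, 0, 1.2402, 0.9802, 0.4386, 0.0988, 0.0704 → R0 = 2.8282
x·lx·mx: 0, 0, 2.4804, 2.9406, 1.7544, 0.494, 0.4224 → Σ = 8.0918
T = 8.0918 / 2.8282 = 2.861113… → 2.861

2.861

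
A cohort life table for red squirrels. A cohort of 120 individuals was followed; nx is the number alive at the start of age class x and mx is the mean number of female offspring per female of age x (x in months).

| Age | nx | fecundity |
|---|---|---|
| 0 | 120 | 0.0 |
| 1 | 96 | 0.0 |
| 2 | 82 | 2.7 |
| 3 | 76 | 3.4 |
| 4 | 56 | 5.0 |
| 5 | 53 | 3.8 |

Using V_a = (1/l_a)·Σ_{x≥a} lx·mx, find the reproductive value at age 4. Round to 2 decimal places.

8.60

lx = nx/n0 = nx/120: 1, 0.8, 0.68333…, 0.63333…, 0.46667…, 0.44167…
lx·mx for x ≥ 4: 2.333333…, 1.678333… → sum = 4.011667…
V_4 = 4.011667… / l_4 = 4.011667… / 0.466667… = 8.596429… → 8.60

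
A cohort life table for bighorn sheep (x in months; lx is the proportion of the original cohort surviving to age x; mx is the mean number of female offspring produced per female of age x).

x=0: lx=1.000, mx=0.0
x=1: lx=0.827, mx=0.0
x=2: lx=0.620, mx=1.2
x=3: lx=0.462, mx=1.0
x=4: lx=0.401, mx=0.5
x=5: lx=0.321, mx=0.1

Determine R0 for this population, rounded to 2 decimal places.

1.44

lx·mx by age: 0, 0, 0.744, 0.462, 0.2005, 0.0321
R0 = Σ lx·mx = 1.4386 → 1.44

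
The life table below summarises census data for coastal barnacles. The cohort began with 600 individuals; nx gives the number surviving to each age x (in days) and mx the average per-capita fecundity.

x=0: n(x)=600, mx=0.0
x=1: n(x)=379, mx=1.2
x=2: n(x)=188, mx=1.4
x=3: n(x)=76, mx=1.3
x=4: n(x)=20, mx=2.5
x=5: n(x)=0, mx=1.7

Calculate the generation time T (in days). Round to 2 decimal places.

lx = nx/n0 = nx/600: 1, 0.63167…, 0.31333…, 0.12667…, 0.03333…, 0
lx·mx: 0, 0.758…, 0.438667…, 0.164667…, 0.083333…, 0 → R0 = 1.444667…
x·lx·mx: 0, 0.758…, 0.877333…, 0.494…, 0.333333…, 0 → Σ = 2.462667…
T = 2.462667… / 1.444667… = 1.704661… → 1.70

1.70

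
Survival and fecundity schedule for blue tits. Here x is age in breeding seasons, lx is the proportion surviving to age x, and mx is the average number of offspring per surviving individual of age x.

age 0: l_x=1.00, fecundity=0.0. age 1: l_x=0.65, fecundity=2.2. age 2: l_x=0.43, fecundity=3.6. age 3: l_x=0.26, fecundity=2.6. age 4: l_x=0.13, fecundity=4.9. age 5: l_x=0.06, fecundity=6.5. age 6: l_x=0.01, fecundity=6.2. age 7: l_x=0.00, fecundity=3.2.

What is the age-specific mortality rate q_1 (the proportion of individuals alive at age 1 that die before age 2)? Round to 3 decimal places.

q_1 = (l_1 − l_2) / l_1 = (0.65 − 0.43) / 0.65
     = 0.22 / 0.65 = 0.338462… → 0.338

0.338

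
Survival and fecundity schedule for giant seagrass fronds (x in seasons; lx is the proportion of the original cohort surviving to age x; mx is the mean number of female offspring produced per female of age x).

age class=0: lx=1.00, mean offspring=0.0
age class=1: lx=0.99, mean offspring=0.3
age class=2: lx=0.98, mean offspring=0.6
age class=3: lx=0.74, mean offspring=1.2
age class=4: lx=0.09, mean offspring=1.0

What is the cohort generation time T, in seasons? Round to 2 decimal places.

lx·mx: 0, 0.297, 0.588, 0.888, 0.09 → R0 = 1.863
x·lx·mx: 0, 0.297, 1.176, 2.664, 0.36 → Σ = 4.497
T = 4.497 / 1.863 = 2.413849… → 2.41

2.41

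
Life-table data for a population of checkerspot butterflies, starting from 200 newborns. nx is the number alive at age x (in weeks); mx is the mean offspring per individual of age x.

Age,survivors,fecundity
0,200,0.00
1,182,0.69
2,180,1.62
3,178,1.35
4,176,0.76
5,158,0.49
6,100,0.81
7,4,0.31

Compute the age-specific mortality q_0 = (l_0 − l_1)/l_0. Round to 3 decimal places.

lx = nx/n0 = nx/200: 1, 0.91, 0.9, 0.89, 0.88, 0.79, 0.5, 0.02
q_0 = (l_0 − l_1) / l_0 = (1 − 0.91) / 1
     = 0.09 / 1 = 0.09 → 0.090

0.090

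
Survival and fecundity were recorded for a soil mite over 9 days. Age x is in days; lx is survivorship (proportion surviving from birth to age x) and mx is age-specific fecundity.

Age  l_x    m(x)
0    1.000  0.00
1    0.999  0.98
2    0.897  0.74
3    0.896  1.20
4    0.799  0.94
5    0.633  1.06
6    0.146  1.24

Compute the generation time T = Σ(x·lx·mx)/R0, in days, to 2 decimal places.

lx·mx: 0, 0.97902, 0.66378, 1.0752, 0.75106, 0.67098, 0.18104 → R0 = 4.32108
x·lx·mx: 0, 0.97902, 1.32756, 3.2256, 3.00424, 3.3549, 1.08624 → Σ = 12.97756
T = 12.97756 / 4.32108 = 3.003314… → 3.00

3.00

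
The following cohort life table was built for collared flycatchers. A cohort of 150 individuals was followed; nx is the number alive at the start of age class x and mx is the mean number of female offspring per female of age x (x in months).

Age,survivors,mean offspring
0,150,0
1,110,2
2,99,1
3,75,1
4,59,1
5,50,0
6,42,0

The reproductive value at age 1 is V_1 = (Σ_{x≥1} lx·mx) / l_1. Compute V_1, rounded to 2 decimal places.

lx = nx/n0 = nx/150: 1, 0.73333…, 0.66, 0.5, 0.39333…, 0.33333…, 0.28
lx·mx for x ≥ 1: 1.466667…, 0.66, 0.5, 0.393333…, 0, 0 → sum = 3.02…
V_1 = 3.02… / l_1 = 3.02… / 0.733333… = 4.118182… → 4.12

4.12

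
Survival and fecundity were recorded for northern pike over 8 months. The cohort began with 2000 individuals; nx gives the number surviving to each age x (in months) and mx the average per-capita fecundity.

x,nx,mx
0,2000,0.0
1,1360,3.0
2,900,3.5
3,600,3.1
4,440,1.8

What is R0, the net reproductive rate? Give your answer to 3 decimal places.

lx = nx/n0 = nx/2000: 1, 0.68, 0.45, 0.3, 0.22
lx·mx by age: 0, 2.04, 1.575, 0.93, 0.396
R0 = Σ lx·mx = 4.941 → 4.941

4.941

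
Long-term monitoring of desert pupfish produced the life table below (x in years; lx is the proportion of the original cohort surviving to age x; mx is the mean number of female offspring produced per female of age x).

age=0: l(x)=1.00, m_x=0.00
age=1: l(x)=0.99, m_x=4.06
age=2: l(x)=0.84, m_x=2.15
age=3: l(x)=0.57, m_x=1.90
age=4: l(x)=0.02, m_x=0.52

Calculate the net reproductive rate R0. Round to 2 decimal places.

6.92

lx·mx by age: 0, 4.0194, 1.806, 1.083, 0.0104
R0 = Σ lx·mx = 6.9188 → 6.92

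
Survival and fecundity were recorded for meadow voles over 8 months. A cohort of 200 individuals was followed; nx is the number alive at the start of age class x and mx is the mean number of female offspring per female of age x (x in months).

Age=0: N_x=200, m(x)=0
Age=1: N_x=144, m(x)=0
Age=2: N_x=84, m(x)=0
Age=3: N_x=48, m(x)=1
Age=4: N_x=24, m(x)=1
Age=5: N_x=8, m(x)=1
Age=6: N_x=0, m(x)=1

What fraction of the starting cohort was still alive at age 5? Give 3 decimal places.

0.040

l_5 = n_5/n_0 = 8/200 = 0.04 → 0.040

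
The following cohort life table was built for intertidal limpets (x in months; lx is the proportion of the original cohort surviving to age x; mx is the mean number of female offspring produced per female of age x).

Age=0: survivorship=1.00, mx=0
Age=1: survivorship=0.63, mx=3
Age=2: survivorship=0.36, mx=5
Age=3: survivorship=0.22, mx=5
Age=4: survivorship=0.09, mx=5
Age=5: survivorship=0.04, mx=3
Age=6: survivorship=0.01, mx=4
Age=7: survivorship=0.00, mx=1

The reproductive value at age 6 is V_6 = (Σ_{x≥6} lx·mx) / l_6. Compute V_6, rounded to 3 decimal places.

lx·mx for x ≥ 6: 0.04, 0 → sum = 0.04
V_6 = 0.04 / l_6 = 0.04 / 0.01 = 4 → 4.000

4.000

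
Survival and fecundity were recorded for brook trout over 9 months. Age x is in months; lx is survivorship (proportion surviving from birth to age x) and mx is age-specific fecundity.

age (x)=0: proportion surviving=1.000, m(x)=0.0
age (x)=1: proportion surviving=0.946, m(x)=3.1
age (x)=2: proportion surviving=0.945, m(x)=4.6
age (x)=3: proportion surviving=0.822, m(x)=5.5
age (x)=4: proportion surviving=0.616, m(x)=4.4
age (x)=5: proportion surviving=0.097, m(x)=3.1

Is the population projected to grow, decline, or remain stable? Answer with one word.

R0 = Σ lx·mx = 0 + 2.9326 + 4.347 + 4.521 + 2.7104 + 0.3007 = 14.8117
R0 > 1, so the population is growing.

growing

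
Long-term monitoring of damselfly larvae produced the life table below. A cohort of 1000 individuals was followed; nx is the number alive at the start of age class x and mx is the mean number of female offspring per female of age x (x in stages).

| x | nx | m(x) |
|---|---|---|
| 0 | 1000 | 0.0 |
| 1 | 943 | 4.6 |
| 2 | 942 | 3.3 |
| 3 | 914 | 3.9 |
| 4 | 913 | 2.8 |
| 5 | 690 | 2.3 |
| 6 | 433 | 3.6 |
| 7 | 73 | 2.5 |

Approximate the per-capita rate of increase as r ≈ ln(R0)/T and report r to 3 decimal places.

lx = nx/n0 = nx/1000: 1, 0.943, 0.942, 0.914, 0.913, 0.69, 0.433, 0.073
R0 = Σ lx·mx = 0 + 4.3378 + 3.1086 + 3.5646 + 2.5564 + 1.587 + 1.5588 + 0.1825 = 16.8957
Σ x·lx·mx = 50.0397; T = 50.0397/16.8957 = 2.96168…
r ≈ ln(R0)/T = ln(16.8957)/2.96168… = 0.95454… → 0.955

0.955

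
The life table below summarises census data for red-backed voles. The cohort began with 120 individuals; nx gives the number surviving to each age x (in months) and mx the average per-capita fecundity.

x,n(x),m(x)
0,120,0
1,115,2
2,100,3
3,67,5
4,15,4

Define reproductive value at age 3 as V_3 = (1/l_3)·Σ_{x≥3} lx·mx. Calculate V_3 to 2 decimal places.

lx = nx/n0 = nx/120: 1, 0.95833…, 0.83333…, 0.55833…, 0.125
lx·mx for x ≥ 3: 2.791667…, 0.5 → sum = 3.291667…
V_3 = 3.291667… / l_3 = 3.291667… / 0.558333… = 5.895522… → 5.90

5.90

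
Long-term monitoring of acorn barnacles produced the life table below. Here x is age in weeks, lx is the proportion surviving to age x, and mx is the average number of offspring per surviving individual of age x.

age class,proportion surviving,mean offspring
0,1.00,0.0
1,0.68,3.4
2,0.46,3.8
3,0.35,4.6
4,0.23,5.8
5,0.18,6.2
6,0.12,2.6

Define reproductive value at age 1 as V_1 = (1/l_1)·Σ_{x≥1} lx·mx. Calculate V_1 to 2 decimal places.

lx·mx for x ≥ 1: 2.312, 1.748, 1.61, 1.334, 1.116, 0.312 → sum = 8.432
V_1 = 8.432 / l_1 = 8.432 / 0.68 = 12.4 → 12.40

12.40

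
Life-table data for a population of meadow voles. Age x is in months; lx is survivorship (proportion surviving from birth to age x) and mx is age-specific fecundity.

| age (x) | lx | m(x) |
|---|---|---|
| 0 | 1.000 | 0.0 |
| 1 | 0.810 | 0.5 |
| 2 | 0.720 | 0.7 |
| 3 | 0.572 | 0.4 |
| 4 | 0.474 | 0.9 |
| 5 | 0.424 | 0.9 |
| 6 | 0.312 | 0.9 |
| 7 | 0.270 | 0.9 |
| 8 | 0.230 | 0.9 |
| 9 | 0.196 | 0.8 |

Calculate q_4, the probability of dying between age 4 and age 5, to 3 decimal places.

q_4 = (l_4 − l_5) / l_4 = (0.474 − 0.424) / 0.474
     = 0.05 / 0.474 = 0.105485… → 0.105

0.105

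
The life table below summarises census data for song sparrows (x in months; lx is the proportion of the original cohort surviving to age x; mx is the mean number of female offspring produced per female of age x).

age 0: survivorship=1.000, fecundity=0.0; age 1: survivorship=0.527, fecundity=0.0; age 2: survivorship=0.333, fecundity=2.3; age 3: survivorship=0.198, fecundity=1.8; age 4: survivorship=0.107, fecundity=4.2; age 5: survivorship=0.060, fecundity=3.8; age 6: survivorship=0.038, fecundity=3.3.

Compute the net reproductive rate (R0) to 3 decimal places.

lx·mx by age: 0, 0, 0.7659, 0.3564, 0.4494, 0.228, 0.1254
R0 = Σ lx·mx = 1.9251 → 1.925

1.925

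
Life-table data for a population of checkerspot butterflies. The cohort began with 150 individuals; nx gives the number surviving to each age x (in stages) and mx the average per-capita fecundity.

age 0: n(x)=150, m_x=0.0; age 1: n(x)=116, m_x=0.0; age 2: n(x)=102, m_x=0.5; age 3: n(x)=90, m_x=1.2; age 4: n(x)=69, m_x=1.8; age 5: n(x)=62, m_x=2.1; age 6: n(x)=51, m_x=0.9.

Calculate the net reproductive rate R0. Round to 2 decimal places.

lx = nx/n0 = nx/150: 1, 0.77333…, 0.68, 0.6, 0.46, 0.41333…, 0.34
lx·mx by age: 0, 0, 0.34, 0.72, 0.828, 0.868…, 0.306
R0 = Σ lx·mx = 3.062… → 3.06

3.06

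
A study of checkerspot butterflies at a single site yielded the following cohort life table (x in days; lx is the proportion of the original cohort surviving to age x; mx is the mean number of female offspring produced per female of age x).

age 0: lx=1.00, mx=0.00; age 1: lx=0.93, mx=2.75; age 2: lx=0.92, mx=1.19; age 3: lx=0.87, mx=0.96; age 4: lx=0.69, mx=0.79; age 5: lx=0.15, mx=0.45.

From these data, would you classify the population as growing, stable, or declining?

growing

R0 = Σ lx·mx = 0 + 2.5575 + 1.0948 + 0.8352 + 0.5451 + 0.0675 = 5.1001
R0 > 1, so the population is growing.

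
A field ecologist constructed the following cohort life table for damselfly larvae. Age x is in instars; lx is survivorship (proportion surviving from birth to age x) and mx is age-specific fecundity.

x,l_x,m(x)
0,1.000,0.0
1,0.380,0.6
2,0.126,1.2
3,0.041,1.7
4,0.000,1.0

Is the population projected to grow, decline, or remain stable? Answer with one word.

R0 = Σ lx·mx = 0 + 0.228 + 0.1512 + 0.0697 + 0 = 0.4489
R0 < 1, so the population is declining.

declining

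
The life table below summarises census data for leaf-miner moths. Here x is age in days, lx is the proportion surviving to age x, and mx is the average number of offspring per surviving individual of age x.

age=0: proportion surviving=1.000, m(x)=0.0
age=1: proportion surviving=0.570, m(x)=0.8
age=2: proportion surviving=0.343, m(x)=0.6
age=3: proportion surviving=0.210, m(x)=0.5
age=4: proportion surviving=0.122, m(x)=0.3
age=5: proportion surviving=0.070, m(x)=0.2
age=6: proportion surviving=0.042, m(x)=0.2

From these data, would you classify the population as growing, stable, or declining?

declining

R0 = Σ lx·mx = 0 + 0.456 + 0.2058 + 0.105 + 0.0366 + 0.014 + 0.0084 = 0.8258
R0 < 1, so the population is declining.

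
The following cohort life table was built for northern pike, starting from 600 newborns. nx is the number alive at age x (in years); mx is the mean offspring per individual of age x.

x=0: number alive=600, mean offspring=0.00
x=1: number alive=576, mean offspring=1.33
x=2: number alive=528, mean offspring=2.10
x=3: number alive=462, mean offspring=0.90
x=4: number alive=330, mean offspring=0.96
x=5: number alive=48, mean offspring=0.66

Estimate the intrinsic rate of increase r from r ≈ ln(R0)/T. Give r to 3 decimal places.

lx = nx/n0 = nx/600: 1, 0.96, 0.88, 0.77, 0.55, 0.08
R0 = Σ lx·mx = 0 + 1.2768 + 1.848 + 0.693 + 0.528 + 0.0528 = 4.3986
Σ x·lx·mx = 9.4278; T = 9.4278/4.3986 = 2.14336…
r ≈ ln(R0)/T = ln(4.3986)/2.14336… = 0.6911… → 0.691

0.691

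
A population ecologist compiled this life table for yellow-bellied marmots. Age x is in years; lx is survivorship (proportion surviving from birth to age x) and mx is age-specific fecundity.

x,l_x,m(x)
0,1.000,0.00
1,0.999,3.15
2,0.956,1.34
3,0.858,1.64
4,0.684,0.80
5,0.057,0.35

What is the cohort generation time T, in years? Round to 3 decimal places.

lx·mx: 0, 3.14685, 1.28104, 1.40712, 0.5472, 0.01995 → R0 = 6.40216
x·lx·mx: 0, 3.14685, 2.56208, 4.22136, 2.1888, 0.09975 → Σ = 12.21884
T = 12.21884 / 6.40216 = 1.90855… → 1.909

1.909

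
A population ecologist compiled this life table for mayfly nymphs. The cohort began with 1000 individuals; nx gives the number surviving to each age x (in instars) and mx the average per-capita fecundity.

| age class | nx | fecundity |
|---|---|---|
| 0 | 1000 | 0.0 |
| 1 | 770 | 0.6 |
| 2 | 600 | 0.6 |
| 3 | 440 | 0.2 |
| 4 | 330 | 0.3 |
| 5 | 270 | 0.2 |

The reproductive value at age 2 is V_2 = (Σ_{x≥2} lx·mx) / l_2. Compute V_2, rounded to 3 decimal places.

1.002

lx = nx/n0 = nx/1000: 1, 0.77, 0.6, 0.44, 0.33, 0.27
lx·mx for x ≥ 2: 0.36, 0.088, 0.099, 0.054 → sum = 0.601
V_2 = 0.601 / l_2 = 0.601 / 0.6 = 1.001667… → 1.002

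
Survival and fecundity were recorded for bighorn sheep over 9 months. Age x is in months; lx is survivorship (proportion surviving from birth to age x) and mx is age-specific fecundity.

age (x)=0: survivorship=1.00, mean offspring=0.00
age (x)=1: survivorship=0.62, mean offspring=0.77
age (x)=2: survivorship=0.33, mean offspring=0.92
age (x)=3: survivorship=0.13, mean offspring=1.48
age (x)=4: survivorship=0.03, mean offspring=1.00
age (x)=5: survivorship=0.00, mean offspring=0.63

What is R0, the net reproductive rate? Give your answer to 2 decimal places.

1.00

lx·mx by age: 0, 0.4774, 0.3036, 0.1924, 0.03, 0
R0 = Σ lx·mx = 1.0034 → 1.00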